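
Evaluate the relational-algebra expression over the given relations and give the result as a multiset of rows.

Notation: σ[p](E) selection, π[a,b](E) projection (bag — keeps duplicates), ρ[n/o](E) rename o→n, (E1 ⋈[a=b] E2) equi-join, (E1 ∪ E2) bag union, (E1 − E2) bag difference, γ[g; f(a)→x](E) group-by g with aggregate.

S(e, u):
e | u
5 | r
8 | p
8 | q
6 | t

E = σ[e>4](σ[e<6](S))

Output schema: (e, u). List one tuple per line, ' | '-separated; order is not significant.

Row counts bottom-up:
  S → 4
  σ[e<6](S) → 1
  σ[e>4](σ[e<6](S)) → 1

== RESULT ==
e | u
5 | r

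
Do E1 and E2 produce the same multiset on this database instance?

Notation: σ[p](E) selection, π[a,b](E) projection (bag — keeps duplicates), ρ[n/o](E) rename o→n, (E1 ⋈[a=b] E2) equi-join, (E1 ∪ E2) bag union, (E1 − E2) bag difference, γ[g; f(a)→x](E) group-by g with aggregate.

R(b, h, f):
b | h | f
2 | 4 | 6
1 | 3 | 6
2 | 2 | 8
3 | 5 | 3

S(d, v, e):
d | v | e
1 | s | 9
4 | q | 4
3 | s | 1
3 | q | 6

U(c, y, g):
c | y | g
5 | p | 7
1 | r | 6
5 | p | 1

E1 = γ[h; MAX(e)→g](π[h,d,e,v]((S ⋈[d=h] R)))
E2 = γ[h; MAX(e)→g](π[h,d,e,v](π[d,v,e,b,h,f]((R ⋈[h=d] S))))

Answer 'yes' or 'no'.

E1 row counts bottom-up:
  S → 4
  R → 4
  (S ⋈[d=h] R) → 3
  π[h,d,e,v]((S ⋈[d=h] R)) → 3
  γ[h; MAX(e)→g](π[h,d,e,v]((S ⋈[d=h] R))) → 2
E2 row counts bottom-up:
  R → 4
  S → 4
  (R ⋈[h=d] S) → 3
  π[d,v,e,b,h,f]((R ⋈[h=d] S)) → 3
  π[h,d,e,v](π[d,v,e,b,h,f]((R ⋈[h=d] S))) → 3
  γ[h; MAX(e)→g](π[h,d,e,v](π[d,v,e,b,h,f]((R ⋈[h=d] S)))) → 2

E1 and E2 produce the same multiset:
h | g
3 | 6
4 | 4

yes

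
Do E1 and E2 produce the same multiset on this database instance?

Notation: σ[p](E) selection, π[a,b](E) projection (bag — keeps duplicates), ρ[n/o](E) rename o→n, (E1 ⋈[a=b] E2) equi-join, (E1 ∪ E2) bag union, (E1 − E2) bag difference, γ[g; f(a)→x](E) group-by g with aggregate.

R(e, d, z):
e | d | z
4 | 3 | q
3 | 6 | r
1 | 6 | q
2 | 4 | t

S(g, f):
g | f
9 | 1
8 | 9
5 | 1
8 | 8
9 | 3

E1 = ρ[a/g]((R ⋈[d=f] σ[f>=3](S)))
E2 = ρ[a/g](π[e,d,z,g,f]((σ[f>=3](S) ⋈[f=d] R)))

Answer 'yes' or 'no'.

E1 row counts bottom-up:
  R → 4
  S → 5
  σ[f>=3](S) → 3
  (R ⋈[d=f] σ[f>=3](S)) → 1
  ρ[a/g]((R ⋈[d=f] σ[f>=3](S))) → 1
E2 row counts bottom-up:
  S → 5
  σ[f>=3](S) → 3
  R → 4
  (σ[f>=3](S) ⋈[f=d] R) → 1
  π[e,d,z,g,f]((σ[f>=3](S) ⋈[f=d] R)) → 1
  ρ[a/g](π[e,d,z,g,f]((σ[f>=3](S) ⋈[f=d] R))) → 1

E1 and E2 produce the same multiset:
e | d | z | a | f
4 | 3 | q | 9 | 3

yes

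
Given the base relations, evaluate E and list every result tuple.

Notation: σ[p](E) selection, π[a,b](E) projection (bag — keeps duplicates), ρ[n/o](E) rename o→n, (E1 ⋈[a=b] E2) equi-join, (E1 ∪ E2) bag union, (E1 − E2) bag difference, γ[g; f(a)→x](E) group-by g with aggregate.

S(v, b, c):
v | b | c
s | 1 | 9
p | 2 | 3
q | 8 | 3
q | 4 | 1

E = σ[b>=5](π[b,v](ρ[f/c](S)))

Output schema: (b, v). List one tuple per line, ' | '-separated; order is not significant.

Row counts bottom-up:
  S → 4
  ρ[f/c](S) → 4
  π[b,v](ρ[f/c](S)) → 4
  σ[b>=5](π[b,v](ρ[f/c](S))) → 1

== RESULT ==
b | v
8 | q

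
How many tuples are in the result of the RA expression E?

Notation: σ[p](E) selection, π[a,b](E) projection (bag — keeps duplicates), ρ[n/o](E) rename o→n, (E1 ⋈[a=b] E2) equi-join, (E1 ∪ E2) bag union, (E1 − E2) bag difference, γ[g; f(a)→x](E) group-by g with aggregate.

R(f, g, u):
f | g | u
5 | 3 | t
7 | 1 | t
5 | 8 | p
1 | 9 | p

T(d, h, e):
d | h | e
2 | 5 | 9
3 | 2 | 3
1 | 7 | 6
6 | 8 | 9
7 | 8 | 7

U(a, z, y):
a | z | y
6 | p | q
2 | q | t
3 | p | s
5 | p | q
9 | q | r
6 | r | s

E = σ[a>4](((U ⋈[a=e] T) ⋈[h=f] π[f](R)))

Per-node cardinality:
  U → 6
  T → 5
  (U ⋈[a=e] T) → 5
  R → 4
  π[f](R) → 4
  ((U ⋈[a=e] T) ⋈[h=f] π[f](R)) → 4
  σ[a>4](((U ⋈[a=e] T) ⋈[h=f] π[f](R))) → 4

|E| = 4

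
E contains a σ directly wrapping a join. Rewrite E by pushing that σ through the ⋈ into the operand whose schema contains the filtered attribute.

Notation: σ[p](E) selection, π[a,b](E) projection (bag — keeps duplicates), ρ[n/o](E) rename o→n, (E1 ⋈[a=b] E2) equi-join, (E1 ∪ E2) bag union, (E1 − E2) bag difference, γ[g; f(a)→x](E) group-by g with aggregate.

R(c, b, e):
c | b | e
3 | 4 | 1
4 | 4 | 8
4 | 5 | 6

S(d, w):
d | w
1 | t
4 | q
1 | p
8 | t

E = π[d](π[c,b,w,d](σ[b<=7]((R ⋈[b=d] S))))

σ filters on b, owned by the left side.
E' = π[d](π[c,b,w,d]((σ[b<=7](R) ⋈[b=d] S)))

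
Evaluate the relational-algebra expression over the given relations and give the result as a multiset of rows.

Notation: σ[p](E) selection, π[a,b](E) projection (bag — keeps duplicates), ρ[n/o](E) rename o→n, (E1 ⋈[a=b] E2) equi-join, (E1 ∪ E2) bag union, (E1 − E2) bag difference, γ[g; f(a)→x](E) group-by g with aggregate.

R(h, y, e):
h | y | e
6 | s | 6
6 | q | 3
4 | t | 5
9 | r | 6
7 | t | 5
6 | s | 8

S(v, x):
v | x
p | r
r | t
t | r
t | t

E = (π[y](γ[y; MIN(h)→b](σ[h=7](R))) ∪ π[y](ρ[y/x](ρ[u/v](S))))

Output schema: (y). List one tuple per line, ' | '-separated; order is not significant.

Per-node cardinality:
  R → 6
  σ[h=7](R) → 1
  γ[y; MIN(h)→b](σ[h=7](R)) → 1
  π[y](γ[y; MIN(h)→b](σ[h=7](R))) → 1
  S → 4
  ρ[u/v](S) → 4
  ρ[y/x](ρ[u/v](S)) → 4
  π[y](ρ[y/x](ρ[u/v](S))) → 4
  (π[y](γ[y; MIN(h)→b](σ[h=7](R))) ∪ π[y](ρ[y/x](ρ[u/v](S)))) → 5

== RESULT ==
y
r
r
t
t
t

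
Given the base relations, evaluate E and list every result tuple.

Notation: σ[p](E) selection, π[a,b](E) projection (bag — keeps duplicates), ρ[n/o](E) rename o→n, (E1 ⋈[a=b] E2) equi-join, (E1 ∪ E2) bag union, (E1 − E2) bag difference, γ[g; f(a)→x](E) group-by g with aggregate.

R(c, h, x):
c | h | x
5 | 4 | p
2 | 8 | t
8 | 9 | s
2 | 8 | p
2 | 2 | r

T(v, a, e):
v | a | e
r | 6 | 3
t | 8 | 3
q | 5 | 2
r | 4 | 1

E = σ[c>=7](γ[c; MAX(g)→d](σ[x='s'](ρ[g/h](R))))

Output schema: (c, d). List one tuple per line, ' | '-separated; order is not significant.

Row counts bottom-up:
  R → 5
  ρ[g/h](R) → 5
  σ[x='s'](ρ[g/h](R)) → 1
  γ[c; MAX(g)→d](σ[x='s'](ρ[g/h](R))) → 1
  σ[c>=7](γ[c; MAX(g)→d](σ[x='s'](ρ[g/h](R)))) → 1

== RESULT ==
c | d
8 | 9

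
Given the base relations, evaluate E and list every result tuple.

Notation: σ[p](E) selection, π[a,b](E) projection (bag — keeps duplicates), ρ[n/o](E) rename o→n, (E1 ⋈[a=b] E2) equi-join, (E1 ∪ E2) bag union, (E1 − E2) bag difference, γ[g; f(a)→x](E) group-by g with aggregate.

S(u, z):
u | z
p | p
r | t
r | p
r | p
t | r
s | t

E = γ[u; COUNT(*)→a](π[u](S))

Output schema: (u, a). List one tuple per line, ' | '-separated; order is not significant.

Per-node cardinality:
  S → 6
  π[u](S) → 6
  γ[u; COUNT(*)→a](π[u](S)) → 4

== RESULT ==
u | a
p | 1
r | 3
s | 1
t | 1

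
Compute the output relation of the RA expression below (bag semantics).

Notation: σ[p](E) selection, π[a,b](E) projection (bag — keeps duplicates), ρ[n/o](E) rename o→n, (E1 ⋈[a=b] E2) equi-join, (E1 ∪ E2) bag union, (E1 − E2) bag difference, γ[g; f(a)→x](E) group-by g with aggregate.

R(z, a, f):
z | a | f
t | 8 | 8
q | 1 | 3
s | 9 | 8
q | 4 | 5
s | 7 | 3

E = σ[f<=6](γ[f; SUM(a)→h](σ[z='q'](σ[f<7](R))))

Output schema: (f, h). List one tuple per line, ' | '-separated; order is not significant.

Row counts bottom-up:
  R → 5
  σ[f<7](R) → 3
  σ[z='q'](σ[f<7](R)) → 2
  γ[f; SUM(a)→h](σ[z='q'](σ[f<7](R))) → 2
  σ[f<=6](γ[f; SUM(a)→h](σ[z='q'](σ[f<7](R)))) → 2

== RESULT ==
f | h
3 | 1
5 | 4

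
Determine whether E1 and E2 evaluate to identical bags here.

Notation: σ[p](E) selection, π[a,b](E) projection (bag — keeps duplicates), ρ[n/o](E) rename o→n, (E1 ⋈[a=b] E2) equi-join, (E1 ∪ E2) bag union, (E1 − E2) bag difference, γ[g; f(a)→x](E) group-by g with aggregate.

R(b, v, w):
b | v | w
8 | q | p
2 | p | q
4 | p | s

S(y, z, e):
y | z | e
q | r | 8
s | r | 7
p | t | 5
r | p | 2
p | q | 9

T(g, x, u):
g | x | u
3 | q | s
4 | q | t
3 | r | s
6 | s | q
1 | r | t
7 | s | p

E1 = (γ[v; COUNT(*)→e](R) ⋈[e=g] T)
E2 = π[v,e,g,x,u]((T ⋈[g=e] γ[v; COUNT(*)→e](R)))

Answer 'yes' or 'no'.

E1 subexpression sizes:
  R → 3
  γ[v; COUNT(*)→e](R) → 2
  T → 6
  (γ[v; COUNT(*)→e](R) ⋈[e=g] T) → 1
E2 subexpression sizes:
  T → 6
  R → 3
  γ[v; COUNT(*)→e](R) → 2
  (T ⋈[g=e] γ[v; COUNT(*)→e](R)) → 1
  π[v,e,g,x,u]((T ⋈[g=e] γ[v; COUNT(*)→e](R))) → 1

E1 and E2 produce the same multiset:
v | e | g | x | u
q | 1 | 1 | r | t

yes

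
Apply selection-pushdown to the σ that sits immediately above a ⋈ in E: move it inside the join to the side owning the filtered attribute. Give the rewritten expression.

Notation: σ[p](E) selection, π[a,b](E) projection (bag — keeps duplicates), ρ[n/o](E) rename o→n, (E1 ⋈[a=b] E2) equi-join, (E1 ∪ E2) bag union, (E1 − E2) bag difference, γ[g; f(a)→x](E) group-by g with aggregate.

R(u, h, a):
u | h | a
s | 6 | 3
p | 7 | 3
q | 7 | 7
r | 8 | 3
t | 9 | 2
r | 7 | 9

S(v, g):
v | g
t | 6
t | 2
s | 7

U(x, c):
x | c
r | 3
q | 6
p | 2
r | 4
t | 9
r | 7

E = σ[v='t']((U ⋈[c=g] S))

σ filters on v, owned by the right side.
E' = (U ⋈[c=g] σ[v='t'](S))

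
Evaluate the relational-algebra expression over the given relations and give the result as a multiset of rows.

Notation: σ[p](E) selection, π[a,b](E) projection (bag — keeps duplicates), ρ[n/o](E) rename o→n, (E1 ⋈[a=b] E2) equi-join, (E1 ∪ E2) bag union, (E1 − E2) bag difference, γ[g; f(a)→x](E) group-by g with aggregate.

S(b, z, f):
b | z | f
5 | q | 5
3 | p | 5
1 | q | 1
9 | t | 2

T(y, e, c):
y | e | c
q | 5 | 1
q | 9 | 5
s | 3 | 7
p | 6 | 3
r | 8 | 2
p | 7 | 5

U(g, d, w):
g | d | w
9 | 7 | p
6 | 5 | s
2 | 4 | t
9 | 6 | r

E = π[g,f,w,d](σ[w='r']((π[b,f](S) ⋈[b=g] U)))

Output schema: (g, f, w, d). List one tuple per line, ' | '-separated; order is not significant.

Subexpression sizes:
  S → 4
  π[b,f](S) → 4
  U → 4
  (π[b,f](S) ⋈[b=g] U) → 2
  σ[w='r']((π[b,f](S) ⋈[b=g] U)) → 1
  π[g,f,w,d](σ[w='r']((π[b,f](S) ⋈[b=g] U))) → 1

== RESULT ==
g | f | w | d
9 | 2 | r | 6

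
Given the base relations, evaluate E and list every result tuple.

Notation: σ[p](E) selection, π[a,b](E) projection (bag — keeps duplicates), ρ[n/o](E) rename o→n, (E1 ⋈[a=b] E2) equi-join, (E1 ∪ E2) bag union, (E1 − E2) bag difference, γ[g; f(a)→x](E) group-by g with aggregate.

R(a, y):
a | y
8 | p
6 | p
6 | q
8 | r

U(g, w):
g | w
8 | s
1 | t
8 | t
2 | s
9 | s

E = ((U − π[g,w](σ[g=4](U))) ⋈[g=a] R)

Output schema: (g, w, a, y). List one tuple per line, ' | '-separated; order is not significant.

Row counts bottom-up:
  U → 5
  U → 5
  σ[g=4](U) → 0
  π[g,w](σ[g=4](U)) → 0
  (U − π[g,w](σ[g=4](U))) → 5
  R → 4
  ((U − π[g,w](σ[g=4](U))) ⋈[g=a] R) → 4

== RESULT ==
g | w | a | y
8 | s | 8 | p
8 | s | 8 | r
8 | t | 8 | p
8 | t | 8 | r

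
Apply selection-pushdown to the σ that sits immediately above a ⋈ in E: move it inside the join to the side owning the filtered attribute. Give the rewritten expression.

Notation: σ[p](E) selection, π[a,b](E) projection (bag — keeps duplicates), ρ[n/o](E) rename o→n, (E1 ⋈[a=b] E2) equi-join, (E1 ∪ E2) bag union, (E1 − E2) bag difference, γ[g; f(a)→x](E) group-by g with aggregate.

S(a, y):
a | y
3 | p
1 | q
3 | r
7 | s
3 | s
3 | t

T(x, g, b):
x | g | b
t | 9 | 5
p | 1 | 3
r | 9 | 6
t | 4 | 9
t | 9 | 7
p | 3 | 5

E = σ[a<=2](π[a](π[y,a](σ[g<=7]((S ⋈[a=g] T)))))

σ filters on g, owned by the right side.
E' = σ[a<=2](π[a](π[y,a]((S ⋈[a=g] σ[g<=7](T)))))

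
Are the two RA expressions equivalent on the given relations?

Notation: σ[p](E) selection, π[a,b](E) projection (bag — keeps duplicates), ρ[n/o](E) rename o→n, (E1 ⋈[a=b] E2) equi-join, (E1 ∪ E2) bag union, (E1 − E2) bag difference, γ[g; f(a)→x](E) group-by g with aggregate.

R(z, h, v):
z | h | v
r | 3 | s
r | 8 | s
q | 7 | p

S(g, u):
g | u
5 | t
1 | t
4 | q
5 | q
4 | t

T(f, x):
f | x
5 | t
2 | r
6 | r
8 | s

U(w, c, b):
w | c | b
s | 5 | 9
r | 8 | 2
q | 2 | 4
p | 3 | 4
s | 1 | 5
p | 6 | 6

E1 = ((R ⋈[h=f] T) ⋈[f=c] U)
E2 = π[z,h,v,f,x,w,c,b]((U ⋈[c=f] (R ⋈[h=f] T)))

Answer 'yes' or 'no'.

E1 stepwise |·|:
  R → 3
  T → 4
  (R ⋈[h=f] T) → 1
  U → 6
  ((R ⋈[h=f] T) ⋈[f=c] U) → 1
E2 stepwise |·|:
  U → 6
  R → 3
  T → 4
  (R ⋈[h=f] T) → 1
  (U ⋈[c=f] (R ⋈[h=f] T)) → 1
  π[z,h,v,f,x,w,c,b]((U ⋈[c=f] (R ⋈[h=f] T))) → 1

E1 and E2 produce the same multiset:
z | h | v | f | x | w | c | b
r | 8 | s | 8 | s | r | 8 | 2

yes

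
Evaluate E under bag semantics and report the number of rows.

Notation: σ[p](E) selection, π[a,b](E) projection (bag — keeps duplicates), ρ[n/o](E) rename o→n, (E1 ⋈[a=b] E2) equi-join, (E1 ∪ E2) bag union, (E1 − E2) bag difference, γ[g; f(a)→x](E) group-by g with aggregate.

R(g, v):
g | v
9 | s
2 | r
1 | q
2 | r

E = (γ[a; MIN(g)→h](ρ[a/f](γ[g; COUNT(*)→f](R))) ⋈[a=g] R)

Per-node cardinality:
  R → 4
  γ[g; COUNT(*)→f](R) → 3
  ρ[a/f](γ[g; COUNT(*)→f](R)) → 3
  γ[a; MIN(g)→h](ρ[a/f](γ[g; COUNT(*)→f](R))) → 2
  R → 4
  (γ[a; MIN(g)→h](ρ[a/f](γ[g; COUNT(*)→f](R))) ⋈[a=g] R) → 3

|E| = 3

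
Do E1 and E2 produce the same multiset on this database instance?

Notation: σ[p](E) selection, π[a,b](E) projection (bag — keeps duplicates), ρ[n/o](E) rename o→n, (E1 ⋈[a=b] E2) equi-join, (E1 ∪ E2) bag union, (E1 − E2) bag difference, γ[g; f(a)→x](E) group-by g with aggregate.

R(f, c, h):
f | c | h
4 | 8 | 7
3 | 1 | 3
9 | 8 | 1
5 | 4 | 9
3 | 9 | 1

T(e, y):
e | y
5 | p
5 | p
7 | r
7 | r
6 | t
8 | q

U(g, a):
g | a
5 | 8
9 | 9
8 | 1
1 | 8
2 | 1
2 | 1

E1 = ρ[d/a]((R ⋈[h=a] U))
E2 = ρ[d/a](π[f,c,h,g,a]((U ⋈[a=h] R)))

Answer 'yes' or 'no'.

E1 stepwise |·|:
  R → 5
  U → 6
  (R ⋈[h=a] U) → 7
  ρ[d/a]((R ⋈[h=a] U)) → 7
E2 stepwise |·|:
  U → 6
  R → 5
  (U ⋈[a=h] R) → 7
  π[f,c,h,g,a]((U ⋈[a=h] R)) → 7
  ρ[d/a](π[f,c,h,g,a]((U ⋈[a=h] R))) → 7

E1 and E2 produce the same multiset:
f | c | h | g | d
3 | 9 | 1 | 2 | 1
3 | 9 | 1 | 2 | 1
3 | 9 | 1 | 8 | 1
5 | 4 | 9 | 9 | 9
9 | 8 | 1 | 2 | 1
9 | 8 | 1 | 2 | 1
9 | 8 | 1 | 8 | 1

yes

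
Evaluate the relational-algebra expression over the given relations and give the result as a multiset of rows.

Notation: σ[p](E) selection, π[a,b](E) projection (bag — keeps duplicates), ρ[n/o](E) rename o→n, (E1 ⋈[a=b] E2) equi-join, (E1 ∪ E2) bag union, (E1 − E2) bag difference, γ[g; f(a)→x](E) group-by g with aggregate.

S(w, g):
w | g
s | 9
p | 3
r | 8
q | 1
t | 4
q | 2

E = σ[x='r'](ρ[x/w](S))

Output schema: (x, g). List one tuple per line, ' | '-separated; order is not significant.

Subexpression sizes:
  S → 6
  ρ[x/w](S) → 6
  σ[x='r'](ρ[x/w](S)) → 1

== RESULT ==
x | g
r | 8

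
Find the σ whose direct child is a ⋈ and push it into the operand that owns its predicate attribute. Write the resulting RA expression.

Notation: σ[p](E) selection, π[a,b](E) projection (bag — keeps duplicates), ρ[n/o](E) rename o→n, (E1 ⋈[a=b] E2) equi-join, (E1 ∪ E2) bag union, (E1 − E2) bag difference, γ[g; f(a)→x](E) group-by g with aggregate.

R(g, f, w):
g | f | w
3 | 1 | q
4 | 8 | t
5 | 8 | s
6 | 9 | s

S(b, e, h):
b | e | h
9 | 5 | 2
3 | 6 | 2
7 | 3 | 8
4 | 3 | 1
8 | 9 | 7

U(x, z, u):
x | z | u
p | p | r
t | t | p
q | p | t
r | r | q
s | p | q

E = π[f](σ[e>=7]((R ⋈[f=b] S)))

σ filters on e, owned by the right side.
E' = π[f]((R ⋈[f=b] σ[e>=7](S)))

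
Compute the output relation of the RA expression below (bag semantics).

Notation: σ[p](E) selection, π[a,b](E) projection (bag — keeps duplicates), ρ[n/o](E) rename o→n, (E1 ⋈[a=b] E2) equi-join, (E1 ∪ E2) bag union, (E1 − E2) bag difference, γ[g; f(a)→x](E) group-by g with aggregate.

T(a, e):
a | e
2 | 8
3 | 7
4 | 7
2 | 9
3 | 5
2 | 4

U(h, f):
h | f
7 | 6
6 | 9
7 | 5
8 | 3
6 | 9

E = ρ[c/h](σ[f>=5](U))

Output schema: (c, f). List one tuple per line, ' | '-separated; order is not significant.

Row counts bottom-up:
  U → 5
  σ[f>=5](U) → 4
  ρ[c/h](σ[f>=5](U)) → 4

== RESULT ==
c | f
6 | 9
6 | 9
7 | 5
7 | 6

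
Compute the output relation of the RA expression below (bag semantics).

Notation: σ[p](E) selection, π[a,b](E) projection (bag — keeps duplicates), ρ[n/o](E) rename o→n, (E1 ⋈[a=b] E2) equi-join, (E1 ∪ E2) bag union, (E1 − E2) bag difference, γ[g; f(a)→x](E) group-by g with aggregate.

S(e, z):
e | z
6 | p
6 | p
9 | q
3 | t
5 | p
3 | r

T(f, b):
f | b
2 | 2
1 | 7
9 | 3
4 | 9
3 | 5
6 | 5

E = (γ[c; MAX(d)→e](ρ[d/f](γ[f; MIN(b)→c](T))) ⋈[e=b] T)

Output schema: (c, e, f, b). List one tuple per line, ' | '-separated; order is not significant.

Stepwise |·|:
  T → 6
  γ[f; MIN(b)→c](T) → 6
  ρ[d/f](γ[f; MIN(b)→c](T)) → 6
  γ[c; MAX(d)→e](ρ[d/f](γ[f; MIN(b)→c](T))) → 5
  T → 6
  (γ[c; MAX(d)→e](ρ[d/f](γ[f; MIN(b)→c](T))) ⋈[e=b] T) → 2

== RESULT ==
c | e | f | b
2 | 2 | 2 | 2
3 | 9 | 4 | 9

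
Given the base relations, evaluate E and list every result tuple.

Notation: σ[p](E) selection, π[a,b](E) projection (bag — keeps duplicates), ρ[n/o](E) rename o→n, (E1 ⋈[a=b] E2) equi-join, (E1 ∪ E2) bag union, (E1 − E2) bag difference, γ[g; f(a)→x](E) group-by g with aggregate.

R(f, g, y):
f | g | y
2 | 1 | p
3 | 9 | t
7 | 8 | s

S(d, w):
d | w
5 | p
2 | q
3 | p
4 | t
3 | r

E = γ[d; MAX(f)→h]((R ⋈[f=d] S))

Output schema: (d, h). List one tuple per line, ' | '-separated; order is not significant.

Row counts bottom-up:
  R → 3
  S → 5
  (R ⋈[f=d] S) → 3
  γ[d; MAX(f)→h]((R ⋈[f=d] S)) → 2

== RESULT ==
d | h
2 | 2
3 | 3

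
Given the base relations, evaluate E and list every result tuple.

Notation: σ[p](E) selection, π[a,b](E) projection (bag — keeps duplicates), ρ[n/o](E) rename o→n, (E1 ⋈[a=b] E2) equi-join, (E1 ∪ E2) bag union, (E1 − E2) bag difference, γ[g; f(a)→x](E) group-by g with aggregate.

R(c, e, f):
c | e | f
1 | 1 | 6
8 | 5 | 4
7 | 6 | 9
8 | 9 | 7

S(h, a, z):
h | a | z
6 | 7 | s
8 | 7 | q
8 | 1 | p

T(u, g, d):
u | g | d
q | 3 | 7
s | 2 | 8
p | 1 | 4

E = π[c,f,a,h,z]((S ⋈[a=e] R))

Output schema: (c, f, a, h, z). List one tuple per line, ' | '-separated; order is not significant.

Subexpression sizes:
  S → 3
  R → 4
  (S ⋈[a=e] R) → 1
  π[c,f,a,h,z]((S ⋈[a=e] R)) → 1

== RESULT ==
c | f | a | h | z
1 | 6 | 1 | 8 | p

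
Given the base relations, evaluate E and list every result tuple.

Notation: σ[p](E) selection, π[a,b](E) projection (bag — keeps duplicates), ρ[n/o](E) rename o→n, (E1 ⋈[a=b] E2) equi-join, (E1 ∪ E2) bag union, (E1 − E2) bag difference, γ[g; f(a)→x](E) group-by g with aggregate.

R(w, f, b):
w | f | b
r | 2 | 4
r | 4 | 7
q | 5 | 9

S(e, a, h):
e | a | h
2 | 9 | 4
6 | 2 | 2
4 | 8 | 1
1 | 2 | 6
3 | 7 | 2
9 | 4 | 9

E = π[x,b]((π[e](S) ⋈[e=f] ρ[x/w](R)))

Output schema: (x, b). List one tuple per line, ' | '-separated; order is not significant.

Subexpression sizes:
  S → 6
  π[e](S) → 6
  R → 3
  ρ[x/w](R) → 3
  (π[e](S) ⋈[e=f] ρ[x/w](R)) → 2
  π[x,b]((π[e](S) ⋈[e=f] ρ[x/w](R))) → 2

== RESULT ==
x | b
r | 4
r | 7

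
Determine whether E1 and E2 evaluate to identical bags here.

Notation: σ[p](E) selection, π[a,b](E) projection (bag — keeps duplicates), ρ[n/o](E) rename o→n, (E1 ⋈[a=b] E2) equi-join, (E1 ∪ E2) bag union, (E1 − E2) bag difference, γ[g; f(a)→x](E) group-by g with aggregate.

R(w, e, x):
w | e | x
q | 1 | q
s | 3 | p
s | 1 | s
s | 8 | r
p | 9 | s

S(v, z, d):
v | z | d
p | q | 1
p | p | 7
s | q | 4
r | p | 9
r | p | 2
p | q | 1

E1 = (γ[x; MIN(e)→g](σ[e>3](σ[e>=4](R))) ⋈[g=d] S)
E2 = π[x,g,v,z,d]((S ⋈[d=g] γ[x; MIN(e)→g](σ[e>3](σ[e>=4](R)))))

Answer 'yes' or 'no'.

E1 row counts bottom-up:
  R → 5
  σ[e>=4](R) → 2
  σ[e>3](σ[e>=4](R)) → 2
  γ[x; MIN(e)→g](σ[e>3](σ[e>=4](R))) → 2
  S → 6
  (γ[x; MIN(e)→g](σ[e>3](σ[e>=4](R))) ⋈[g=d] S) → 1
E2 row counts bottom-up:
  S → 6
  R → 5
  σ[e>=4](R) → 2
  σ[e>3](σ[e>=4](R)) → 2
  γ[x; MIN(e)→g](σ[e>3](σ[e>=4](R))) → 2
  (S ⋈[d=g] γ[x; MIN(e)→g](σ[e>3](σ[e>=4](R)))) → 1
  π[x,g,v,z,d]((S ⋈[d=g] γ[x; MIN(e)→g](σ[e>3](σ[e>=4](R))))) → 1

E1 and E2 produce the same multiset:
x | g | v | z | d
s | 9 | r | p | 9

yes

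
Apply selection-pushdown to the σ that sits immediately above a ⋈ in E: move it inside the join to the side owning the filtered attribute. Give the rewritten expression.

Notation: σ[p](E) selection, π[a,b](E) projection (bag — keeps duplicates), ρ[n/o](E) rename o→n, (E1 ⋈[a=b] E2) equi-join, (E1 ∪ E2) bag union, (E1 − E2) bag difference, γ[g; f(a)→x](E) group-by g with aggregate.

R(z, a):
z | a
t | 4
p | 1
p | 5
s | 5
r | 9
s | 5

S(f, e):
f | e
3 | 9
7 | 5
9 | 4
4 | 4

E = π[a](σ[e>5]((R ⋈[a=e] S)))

σ filters on e, owned by the right side.
E' = π[a]((R ⋈[a=e] σ[e>5](S)))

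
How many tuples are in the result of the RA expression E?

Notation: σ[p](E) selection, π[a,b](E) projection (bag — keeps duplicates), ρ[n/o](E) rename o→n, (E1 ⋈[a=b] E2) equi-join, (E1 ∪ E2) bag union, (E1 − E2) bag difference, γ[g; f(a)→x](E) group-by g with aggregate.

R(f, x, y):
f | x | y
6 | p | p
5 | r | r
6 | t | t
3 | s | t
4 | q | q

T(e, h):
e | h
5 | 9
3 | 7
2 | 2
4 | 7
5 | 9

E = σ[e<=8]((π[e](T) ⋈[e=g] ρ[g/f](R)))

Per-node cardinality:
  T → 5
  π[e](T) → 5
  R → 5
  ρ[g/f](R) → 5
  (π[e](T) ⋈[e=g] ρ[g/f](R)) → 4
  σ[e<=8]((π[e](T) ⋈[e=g] ρ[g/f](R))) → 4

|E| = 4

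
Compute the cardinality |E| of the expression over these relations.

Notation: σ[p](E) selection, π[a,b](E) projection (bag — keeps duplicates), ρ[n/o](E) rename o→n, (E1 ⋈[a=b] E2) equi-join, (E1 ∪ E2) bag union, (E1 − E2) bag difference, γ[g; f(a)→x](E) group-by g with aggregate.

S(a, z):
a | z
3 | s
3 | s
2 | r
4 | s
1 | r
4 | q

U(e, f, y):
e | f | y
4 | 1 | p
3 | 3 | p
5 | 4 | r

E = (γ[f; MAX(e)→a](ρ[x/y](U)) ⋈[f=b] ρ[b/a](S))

Stepwise |·|:
  U → 3
  ρ[x/y](U) → 3
  γ[f; MAX(e)→a](ρ[x/y](U)) → 3
  S → 6
  ρ[b/a](S) → 6
  (γ[f; MAX(e)→a](ρ[x/y](U)) ⋈[f=b] ρ[b/a](S)) → 5

|E| = 5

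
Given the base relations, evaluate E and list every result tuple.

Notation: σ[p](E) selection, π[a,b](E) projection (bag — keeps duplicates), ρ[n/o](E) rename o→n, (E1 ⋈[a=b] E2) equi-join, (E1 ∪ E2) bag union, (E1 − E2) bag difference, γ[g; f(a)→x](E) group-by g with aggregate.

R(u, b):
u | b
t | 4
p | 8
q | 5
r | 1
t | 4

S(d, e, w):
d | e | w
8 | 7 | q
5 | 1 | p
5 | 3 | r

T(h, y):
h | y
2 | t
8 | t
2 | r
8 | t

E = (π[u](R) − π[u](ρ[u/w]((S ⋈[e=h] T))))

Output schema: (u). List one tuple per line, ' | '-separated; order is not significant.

Row counts bottom-up:
  R → 5
  π[u](R) → 5
  S → 3
  T → 4
  (S ⋈[e=h] T) → 0
  ρ[u/w]((S ⋈[e=h] T)) → 0
  π[u](ρ[u/w]((S ⋈[e=h] T))) → 0
  (π[u](R) − π[u](ρ[u/w]((S ⋈[e=h] T)))) → 5

== RESULT ==
u
p
q
r
t
t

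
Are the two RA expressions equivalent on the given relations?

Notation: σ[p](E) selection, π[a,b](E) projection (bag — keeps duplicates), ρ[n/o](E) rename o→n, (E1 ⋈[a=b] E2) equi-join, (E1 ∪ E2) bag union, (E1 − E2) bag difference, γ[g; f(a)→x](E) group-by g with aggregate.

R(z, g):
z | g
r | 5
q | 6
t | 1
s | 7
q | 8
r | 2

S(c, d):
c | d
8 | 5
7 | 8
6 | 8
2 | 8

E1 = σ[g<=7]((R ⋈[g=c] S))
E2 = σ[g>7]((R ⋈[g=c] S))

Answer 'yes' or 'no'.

E1 per-node cardinality:
  R → 6
  S → 4
  (R ⋈[g=c] S) → 4
  σ[g<=7]((R ⋈[g=c] S)) → 3
E2 per-node cardinality:
  R → 6
  S → 4
  (R ⋈[g=c] S) → 4
  σ[g>7]((R ⋈[g=c] S)) → 1

E1 result:
z | g | c | d
q | 6 | 6 | 8
r | 2 | 2 | 8
s | 7 | 7 | 8
E2 result:
z | g | c | d
q | 8 | 8 | 5
Witness: ('r', 2, 2, 8) appears 1× in E1 but 0× in E2.

no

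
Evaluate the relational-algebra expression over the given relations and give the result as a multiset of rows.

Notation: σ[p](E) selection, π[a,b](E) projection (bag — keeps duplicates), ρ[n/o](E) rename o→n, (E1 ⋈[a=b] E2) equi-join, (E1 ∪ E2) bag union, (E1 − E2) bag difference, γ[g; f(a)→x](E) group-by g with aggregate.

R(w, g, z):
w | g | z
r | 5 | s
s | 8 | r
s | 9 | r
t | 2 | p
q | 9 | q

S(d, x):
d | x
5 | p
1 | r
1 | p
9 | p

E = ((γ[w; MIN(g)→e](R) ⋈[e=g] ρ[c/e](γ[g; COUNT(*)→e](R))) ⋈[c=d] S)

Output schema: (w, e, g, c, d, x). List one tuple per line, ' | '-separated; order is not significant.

Subexpression sizes:
  R → 5
  γ[w; MIN(g)→e](R) → 4
  R → 5
  γ[g; COUNT(*)→e](R) → 4
  ρ[c/e](γ[g; COUNT(*)→e](R)) → 4
  (γ[w; MIN(g)→e](R) ⋈[e=g] ρ[c/e](γ[g; COUNT(*)→e](R))) → 4
  S → 4
  ((γ[w; MIN(g)→e](R) ⋈[e=g] ρ[c/e](γ[g; COUNT(*)→e](R))) ⋈[c=d] S) → 6

== RESULT ==
w | e | g | c | d | x
r | 5 | 5 | 1 | 1 | p
r | 5 | 5 | 1 | 1 | r
s | 8 | 8 | 1 | 1 | p
s | 8 | 8 | 1 | 1 | r
t | 2 | 2 | 1 | 1 | p
t | 2 | 2 | 1 | 1 | r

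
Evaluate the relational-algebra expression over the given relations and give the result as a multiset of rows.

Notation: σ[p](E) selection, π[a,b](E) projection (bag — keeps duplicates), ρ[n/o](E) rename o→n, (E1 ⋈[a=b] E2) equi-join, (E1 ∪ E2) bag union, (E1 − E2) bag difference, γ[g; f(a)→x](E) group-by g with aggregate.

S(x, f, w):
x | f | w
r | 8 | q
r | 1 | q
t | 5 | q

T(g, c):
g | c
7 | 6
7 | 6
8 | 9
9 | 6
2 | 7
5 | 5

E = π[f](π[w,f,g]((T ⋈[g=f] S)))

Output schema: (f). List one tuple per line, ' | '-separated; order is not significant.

Row counts bottom-up:
  T → 6
  S → 3
  (T ⋈[g=f] S) → 2
  π[w,f,g]((T ⋈[g=f] S)) → 2
  π[f](π[w,f,g]((T ⋈[g=f] S))) → 2

== RESULT ==
f
5
8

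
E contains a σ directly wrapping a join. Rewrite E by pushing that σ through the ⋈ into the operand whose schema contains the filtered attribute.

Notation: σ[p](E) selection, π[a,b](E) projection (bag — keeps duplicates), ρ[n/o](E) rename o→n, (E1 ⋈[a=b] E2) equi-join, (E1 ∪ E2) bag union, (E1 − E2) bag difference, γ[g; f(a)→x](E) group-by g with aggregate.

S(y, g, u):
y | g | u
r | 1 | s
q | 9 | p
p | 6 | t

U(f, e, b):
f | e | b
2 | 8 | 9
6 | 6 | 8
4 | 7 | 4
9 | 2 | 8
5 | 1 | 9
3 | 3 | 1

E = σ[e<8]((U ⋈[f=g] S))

σ filters on e, owned by the left side.
E' = (σ[e<8](U) ⋈[f=g] S)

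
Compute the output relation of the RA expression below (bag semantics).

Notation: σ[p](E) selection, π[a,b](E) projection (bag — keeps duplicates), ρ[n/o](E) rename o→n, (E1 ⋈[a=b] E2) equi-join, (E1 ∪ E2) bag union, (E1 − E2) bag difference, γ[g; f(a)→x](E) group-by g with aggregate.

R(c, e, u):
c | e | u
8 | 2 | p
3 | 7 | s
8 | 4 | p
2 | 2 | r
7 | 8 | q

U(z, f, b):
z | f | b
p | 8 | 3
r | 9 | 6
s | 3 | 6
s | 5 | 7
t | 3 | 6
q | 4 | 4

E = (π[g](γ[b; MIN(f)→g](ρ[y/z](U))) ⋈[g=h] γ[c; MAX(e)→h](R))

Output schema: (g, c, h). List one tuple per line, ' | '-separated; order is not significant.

Stepwise |·|:
  U → 6
  ρ[y/z](U) → 6
  γ[b; MIN(f)→g](ρ[y/z](U)) → 4
  π[g](γ[b; MIN(f)→g](ρ[y/z](U))) → 4
  R → 5
  γ[c; MAX(e)→h](R) → 4
  (π[g](γ[b; MIN(f)→g](ρ[y/z](U))) ⋈[g=h] γ[c; MAX(e)→h](R)) → 2

== RESULT ==
g | c | h
4 | 8 | 4
8 | 7 | 8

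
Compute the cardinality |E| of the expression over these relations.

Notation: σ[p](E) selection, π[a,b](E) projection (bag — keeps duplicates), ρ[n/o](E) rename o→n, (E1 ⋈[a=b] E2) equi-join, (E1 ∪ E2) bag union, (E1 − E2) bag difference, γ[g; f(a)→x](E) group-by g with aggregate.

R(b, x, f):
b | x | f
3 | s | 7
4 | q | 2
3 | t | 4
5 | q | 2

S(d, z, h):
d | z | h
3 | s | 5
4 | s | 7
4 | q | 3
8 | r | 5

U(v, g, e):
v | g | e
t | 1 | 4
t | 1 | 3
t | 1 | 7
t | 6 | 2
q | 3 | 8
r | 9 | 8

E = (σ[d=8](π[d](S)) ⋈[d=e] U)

Stepwise |·|:
  S → 4
  π[d](S) → 4
  σ[d=8](π[d](S)) → 1
  U → 6
  (σ[d=8](π[d](S)) ⋈[d=e] U) → 2

|E| = 2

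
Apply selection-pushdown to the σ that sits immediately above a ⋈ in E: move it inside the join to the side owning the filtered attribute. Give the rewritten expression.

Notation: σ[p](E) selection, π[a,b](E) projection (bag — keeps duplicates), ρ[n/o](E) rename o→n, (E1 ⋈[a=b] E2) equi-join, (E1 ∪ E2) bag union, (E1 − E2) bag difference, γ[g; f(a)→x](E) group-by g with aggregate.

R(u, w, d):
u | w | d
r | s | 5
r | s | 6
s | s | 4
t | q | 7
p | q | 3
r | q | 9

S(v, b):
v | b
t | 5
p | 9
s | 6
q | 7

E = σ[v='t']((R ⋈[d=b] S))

σ filters on v, owned by the right side.
E' = (R ⋈[d=b] σ[v='t'](S))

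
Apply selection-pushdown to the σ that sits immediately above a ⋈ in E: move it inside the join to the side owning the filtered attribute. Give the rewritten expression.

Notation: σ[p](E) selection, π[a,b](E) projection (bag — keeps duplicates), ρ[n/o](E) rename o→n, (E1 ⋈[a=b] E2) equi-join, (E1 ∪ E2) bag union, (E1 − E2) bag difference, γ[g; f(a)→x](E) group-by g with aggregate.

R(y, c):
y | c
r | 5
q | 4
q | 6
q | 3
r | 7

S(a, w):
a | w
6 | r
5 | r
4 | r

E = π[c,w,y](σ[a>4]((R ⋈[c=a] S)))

σ filters on a, owned by the right side.
E' = π[c,w,y]((R ⋈[c=a] σ[a>4](S)))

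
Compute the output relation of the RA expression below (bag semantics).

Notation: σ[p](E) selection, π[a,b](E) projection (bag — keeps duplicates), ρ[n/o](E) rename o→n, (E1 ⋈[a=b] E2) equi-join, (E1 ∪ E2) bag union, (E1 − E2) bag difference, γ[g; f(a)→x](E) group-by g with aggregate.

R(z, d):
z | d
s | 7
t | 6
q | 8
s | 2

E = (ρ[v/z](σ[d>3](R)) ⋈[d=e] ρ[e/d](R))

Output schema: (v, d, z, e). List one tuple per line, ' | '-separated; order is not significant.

Subexpression sizes:
  R → 4
  σ[d>3](R) → 3
  ρ[v/z](σ[d>3](R)) → 3
  R → 4
  ρ[e/d](R) → 4
  (ρ[v/z](σ[d>3](R)) ⋈[d=e] ρ[e/d](R)) → 3

== RESULT ==
v | d | z | e
q | 8 | q | 8
s | 7 | s | 7
t | 6 | t | 6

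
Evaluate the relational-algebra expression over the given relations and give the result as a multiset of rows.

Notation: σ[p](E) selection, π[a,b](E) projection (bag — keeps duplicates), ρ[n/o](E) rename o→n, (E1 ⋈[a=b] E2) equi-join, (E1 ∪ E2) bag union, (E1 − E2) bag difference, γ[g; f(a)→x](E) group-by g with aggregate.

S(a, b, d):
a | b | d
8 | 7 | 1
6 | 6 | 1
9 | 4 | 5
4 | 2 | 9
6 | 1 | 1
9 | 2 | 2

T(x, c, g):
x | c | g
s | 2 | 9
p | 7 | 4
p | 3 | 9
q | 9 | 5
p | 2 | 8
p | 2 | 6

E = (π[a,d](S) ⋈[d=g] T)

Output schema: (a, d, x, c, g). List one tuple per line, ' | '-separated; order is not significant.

Per-node cardinality:
  S → 6
  π[a,d](S) → 6
  T → 6
  (π[a,d](S) ⋈[d=g] T) → 3

== RESULT ==
a | d | x | c | g
4 | 9 | p | 3 | 9
4 | 9 | s | 2 | 9
9 | 5 | q | 9 | 5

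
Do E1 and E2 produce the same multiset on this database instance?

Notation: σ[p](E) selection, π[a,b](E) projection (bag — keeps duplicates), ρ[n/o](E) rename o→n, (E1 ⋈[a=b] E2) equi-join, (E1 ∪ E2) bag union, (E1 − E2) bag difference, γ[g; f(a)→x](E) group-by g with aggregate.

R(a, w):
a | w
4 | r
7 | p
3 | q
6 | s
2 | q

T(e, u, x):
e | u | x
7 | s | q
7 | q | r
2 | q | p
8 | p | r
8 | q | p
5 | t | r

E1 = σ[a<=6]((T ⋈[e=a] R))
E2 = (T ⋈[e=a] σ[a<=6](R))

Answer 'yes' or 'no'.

E1 per-node cardinality:
  T → 6
  R → 5
  (T ⋈[e=a] R) → 3
  σ[a<=6]((T ⋈[e=a] R)) → 1
E2 per-node cardinality:
  T → 6
  R → 5
  σ[a<=6](R) → 4
  (T ⋈[e=a] σ[a<=6](R)) → 1

E1 and E2 produce the same multiset:
e | u | x | a | w
2 | q | p | 2 | q

yes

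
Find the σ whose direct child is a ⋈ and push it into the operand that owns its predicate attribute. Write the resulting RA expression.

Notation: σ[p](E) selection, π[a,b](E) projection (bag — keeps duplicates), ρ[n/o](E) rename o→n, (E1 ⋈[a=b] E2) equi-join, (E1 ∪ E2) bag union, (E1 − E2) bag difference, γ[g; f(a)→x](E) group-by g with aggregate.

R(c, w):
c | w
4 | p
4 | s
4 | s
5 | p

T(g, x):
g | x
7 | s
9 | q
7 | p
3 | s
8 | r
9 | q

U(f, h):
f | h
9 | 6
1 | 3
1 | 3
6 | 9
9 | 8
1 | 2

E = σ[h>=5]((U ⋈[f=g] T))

σ filters on h, owned by the left side.
E' = (σ[h>=5](U) ⋈[f=g] T)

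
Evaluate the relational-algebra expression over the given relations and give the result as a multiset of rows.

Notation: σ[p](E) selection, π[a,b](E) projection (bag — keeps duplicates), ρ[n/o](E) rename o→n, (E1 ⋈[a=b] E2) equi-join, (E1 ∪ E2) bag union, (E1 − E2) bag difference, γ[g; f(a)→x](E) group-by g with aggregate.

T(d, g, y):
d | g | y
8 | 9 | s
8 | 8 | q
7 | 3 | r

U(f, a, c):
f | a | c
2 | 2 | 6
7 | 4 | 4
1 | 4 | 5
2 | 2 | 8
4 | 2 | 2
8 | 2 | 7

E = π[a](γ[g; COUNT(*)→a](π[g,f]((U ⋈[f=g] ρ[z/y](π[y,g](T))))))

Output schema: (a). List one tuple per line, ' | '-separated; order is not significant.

Per-node cardinality:
  U → 6
  T → 3
  π[y,g](T) → 3
  ρ[z/y](π[y,g](T)) → 3
  (U ⋈[f=g] ρ[z/y](π[y,g](T))) → 1
  π[g,f]((U ⋈[f=g] ρ[z/y](π[y,g](T)))) → 1
  γ[g; COUNT(*)→a](π[g,f]((U ⋈[f=g] ρ[z/y](π[y,g](T))))) → 1
  π[a](γ[g; COUNT(*)→a](π[g,f]((U ⋈[f=g] ρ[z/y](π[y,g](T)))))) → 1

== RESULT ==
a
1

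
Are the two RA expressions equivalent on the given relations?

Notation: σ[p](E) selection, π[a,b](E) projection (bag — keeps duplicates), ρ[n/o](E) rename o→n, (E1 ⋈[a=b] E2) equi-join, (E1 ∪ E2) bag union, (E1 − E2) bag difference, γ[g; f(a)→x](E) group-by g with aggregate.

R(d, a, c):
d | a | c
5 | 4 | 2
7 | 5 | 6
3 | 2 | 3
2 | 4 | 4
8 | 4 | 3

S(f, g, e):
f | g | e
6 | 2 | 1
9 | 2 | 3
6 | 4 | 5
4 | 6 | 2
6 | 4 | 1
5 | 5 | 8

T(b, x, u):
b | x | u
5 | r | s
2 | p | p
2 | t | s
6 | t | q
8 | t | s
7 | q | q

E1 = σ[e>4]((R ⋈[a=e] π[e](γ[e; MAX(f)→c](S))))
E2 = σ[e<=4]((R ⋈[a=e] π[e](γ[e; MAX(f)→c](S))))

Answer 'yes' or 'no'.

E1 per-node cardinality:
  R → 5
  S → 6
  γ[e; MAX(f)→c](S) → 5
  π[e](γ[e; MAX(f)→c](S)) → 5
  (R ⋈[a=e] π[e](γ[e; MAX(f)→c](S))) → 2
  σ[e>4]((R ⋈[a=e] π[e](γ[e; MAX(f)→c](S)))) → 1
E2 per-node cardinality:
  R → 5
  S → 6
  γ[e; MAX(f)→c](S) → 5
  π[e](γ[e; MAX(f)→c](S)) → 5
  (R ⋈[a=e] π[e](γ[e; MAX(f)→c](S))) → 2
  σ[e<=4]((R ⋈[a=e] π[e](γ[e; MAX(f)→c](S)))) → 1

E1 result:
d | a | c | e
7 | 5 | 6 | 5
E2 result:
d | a | c | e
3 | 2 | 3 | 2
Witness: (3, 2, 3, 2) appears 0× in E1 but 1× in E2.

no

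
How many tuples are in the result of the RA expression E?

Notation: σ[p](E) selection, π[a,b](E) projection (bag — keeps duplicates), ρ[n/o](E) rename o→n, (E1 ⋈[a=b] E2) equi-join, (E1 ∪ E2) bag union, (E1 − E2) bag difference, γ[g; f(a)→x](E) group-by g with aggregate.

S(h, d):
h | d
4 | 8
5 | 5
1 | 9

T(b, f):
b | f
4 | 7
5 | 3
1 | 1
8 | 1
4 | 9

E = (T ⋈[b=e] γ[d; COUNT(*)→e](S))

Subexpression sizes:
  T → 5
  S → 3
  γ[d; COUNT(*)→e](S) → 3
  (T ⋈[b=e] γ[d; COUNT(*)→e](S)) → 3

|E| = 3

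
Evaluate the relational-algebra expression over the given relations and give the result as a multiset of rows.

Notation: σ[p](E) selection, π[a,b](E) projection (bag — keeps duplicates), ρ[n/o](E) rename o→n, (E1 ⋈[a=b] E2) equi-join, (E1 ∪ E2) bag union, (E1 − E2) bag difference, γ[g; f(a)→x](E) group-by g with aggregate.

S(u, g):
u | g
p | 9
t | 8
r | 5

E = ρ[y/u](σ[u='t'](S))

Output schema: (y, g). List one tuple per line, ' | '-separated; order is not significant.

Stepwise |·|:
  S → 3
  σ[u='t'](S) → 1
  ρ[y/u](σ[u='t'](S)) → 1

== RESULT ==
y | g
t | 8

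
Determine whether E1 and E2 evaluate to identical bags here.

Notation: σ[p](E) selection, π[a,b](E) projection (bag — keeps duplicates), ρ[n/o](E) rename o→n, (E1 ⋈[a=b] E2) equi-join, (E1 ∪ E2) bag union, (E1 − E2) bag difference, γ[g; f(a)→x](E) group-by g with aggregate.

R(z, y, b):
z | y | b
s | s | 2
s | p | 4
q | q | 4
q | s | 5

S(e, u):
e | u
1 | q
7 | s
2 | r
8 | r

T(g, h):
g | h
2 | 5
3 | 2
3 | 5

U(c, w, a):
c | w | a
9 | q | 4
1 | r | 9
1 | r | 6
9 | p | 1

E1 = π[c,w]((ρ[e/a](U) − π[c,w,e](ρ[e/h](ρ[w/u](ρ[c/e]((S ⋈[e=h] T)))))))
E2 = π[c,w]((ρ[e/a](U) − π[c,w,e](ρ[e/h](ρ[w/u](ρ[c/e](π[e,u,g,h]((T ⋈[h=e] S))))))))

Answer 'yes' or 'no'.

E1 subexpression sizes:
  U → 4
  ρ[e/a](U) → 4
  S → 4
  T → 3
  (S ⋈[e=h] T) → 1
  ρ[c/e]((S ⋈[e=h] T)) → 1
  ρ[w/u](ρ[c/e]((S ⋈[e=h] T))) → 1
  ρ[e/h](ρ[w/u](ρ[c/e]((S ⋈[e=h] T)))) → 1
  π[c,w,e](ρ[e/h](ρ[w/u](ρ[c/e]((S ⋈[e=h] T))))) → 1
  (ρ[e/a](U) − π[c,w,e](ρ[e/h](ρ[w/u](ρ[c/e]((S ⋈[e=h] T)))))) → 4
  π[c,w]((ρ[e/a](U) − π[c,w,e](ρ[e/h](ρ[w/u](ρ[c/e]((S ⋈[e=h] T))))))) → 4
E2 subexpression sizes:
  U → 4
  ρ[e/a](U) → 4
  T → 3
  S → 4
  (T ⋈[h=e] S) → 1
  π[e,u,g,h]((T ⋈[h=e] S)) → 1
  ρ[c/e](π[e,u,g,h]((T ⋈[h=e] S))) → 1
  ρ[w/u](ρ[c/e](π[e,u,g,h]((T ⋈[h=e] S)))) → 1
  ρ[e/h](ρ[w/u](ρ[c/e](π[e,u,g,h]((T ⋈[h=e] S))))) → 1
  π[c,w,e](ρ[e/h](ρ[w/u](ρ[c/e](π[e,u,g,h]((T ⋈[h=e] S)))))) → 1
  (ρ[e/a](U) − π[c,w,e](ρ[e/h](ρ[w/u](ρ[c/e](π[e,u,g,h]((T ⋈[h=e] S))))))) → 4
  π[c,w]((ρ[e/a](U) − π[c,w,e](ρ[e/h](ρ[w/u](ρ[c/e](π[e,u,g,h]((T ⋈[h=e] S)))))))) → 4

E1 and E2 produce the same multiset:
c | w
1 | r
1 | r
9 | p
9 | q

yes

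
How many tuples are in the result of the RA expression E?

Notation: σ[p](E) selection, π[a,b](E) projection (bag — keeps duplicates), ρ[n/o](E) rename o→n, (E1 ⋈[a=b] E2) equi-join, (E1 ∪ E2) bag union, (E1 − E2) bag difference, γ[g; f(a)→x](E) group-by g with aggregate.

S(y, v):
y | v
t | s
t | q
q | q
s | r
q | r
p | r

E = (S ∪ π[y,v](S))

Row counts bottom-up:
  S → 6
  S → 6
  π[y,v](S) → 6
  (S ∪ π[y,v](S)) → 12

|E| = 12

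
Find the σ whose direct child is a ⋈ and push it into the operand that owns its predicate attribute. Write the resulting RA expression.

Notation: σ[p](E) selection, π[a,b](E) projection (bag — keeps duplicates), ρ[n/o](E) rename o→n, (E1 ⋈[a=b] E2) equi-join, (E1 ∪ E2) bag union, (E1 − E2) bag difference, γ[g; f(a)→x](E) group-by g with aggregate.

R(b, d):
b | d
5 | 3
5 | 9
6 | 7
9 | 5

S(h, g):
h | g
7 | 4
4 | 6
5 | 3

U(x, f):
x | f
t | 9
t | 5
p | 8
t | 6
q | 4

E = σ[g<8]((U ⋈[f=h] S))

σ filters on g, owned by the right side.
E' = (U ⋈[f=h] σ[g<8](S))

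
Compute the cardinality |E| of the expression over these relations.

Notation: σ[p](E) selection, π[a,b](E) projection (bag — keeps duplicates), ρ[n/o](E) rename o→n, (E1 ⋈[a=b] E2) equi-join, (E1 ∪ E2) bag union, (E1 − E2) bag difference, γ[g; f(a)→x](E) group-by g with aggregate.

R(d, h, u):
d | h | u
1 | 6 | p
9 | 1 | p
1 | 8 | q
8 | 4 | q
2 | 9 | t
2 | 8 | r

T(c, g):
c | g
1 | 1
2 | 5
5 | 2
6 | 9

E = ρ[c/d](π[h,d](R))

Per-node cardinality:
  R → 6
  π[h,d](R) → 6
  ρ[c/d](π[h,d](R)) → 6

|E| = 6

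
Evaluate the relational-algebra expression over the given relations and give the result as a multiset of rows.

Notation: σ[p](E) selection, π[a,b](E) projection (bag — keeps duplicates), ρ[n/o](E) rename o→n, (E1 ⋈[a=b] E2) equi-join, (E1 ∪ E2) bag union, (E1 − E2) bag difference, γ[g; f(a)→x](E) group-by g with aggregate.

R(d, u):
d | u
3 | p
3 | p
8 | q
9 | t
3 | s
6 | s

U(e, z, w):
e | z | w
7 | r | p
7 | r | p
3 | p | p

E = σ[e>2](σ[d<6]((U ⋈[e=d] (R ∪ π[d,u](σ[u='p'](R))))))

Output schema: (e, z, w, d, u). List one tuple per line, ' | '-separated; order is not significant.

Per-node cardinality:
  U → 3
  R → 6
  R → 6
  σ[u='p'](R) → 2
  π[d,u](σ[u='p'](R)) → 2
  (R ∪ π[d,u](σ[u='p'](R))) → 8
  (U ⋈[e=d] (R ∪ π[d,u](σ[u='p'](R)))) → 5
  σ[d<6]((U ⋈[e=d] (R ∪ π[d,u](σ[u='p'](R))))) → 5
  σ[e>2](σ[d<6]((U ⋈[e=d] (R ∪ π[d,u](σ[u='p'](R)))))) → 5

== RESULT ==
e | z | w | d | u
3 | p | p | 3 | p
3 | p | p | 3 | p
3 | p | p | 3 | p
3 | p | p | 3 | p
3 | p | p | 3 | s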